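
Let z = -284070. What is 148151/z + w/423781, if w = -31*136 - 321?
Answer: -64072404521/120383468670 ≈ -0.53224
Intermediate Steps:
w = -4537 (w = -4216 - 321 = -4537)
148151/z + w/423781 = 148151/(-284070) - 4537/423781 = 148151*(-1/284070) - 4537*1/423781 = -148151/284070 - 4537/423781 = -64072404521/120383468670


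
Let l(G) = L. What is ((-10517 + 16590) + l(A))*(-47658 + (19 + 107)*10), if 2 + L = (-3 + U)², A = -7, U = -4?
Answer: -283955760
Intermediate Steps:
L = 47 (L = -2 + (-3 - 4)² = -2 + (-7)² = -2 + 49 = 47)
l(G) = 47
((-10517 + 16590) + l(A))*(-47658 + (19 + 107)*10) = ((-10517 + 16590) + 47)*(-47658 + (19 + 107)*10) = (6073 + 47)*(-47658 + 126*10) = 6120*(-47658 + 1260) = 6120*(-46398) = -283955760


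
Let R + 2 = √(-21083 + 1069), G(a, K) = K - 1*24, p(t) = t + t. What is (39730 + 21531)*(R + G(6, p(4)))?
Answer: -1102698 + 61261*I*√20014 ≈ -1.1027e+6 + 8.6666e+6*I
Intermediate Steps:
p(t) = 2*t
G(a, K) = -24 + K (G(a, K) = K - 24 = -24 + K)
R = -2 + I*√20014 (R = -2 + √(-21083 + 1069) = -2 + √(-20014) = -2 + I*√20014 ≈ -2.0 + 141.47*I)
(39730 + 21531)*(R + G(6, p(4))) = (39730 + 21531)*((-2 + I*√20014) + (-24 + 2*4)) = 61261*((-2 + I*√20014) + (-24 + 8)) = 61261*((-2 + I*√20014) - 16) = 61261*(-18 + I*√20014) = -1102698 + 61261*I*√20014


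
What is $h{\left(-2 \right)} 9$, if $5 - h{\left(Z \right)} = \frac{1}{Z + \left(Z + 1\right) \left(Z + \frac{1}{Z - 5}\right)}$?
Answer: $-18$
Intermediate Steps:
$h{\left(Z \right)} = 5 - \frac{1}{Z + \left(1 + Z\right) \left(Z + \frac{1}{-5 + Z}\right)}$ ($h{\left(Z \right)} = 5 - \frac{1}{Z + \left(Z + 1\right) \left(Z + \frac{1}{Z - 5}\right)} = 5 - \frac{1}{Z + \left(1 + Z\right) \left(Z + \frac{1}{-5 + Z}\right)}$)
$h{\left(-2 \right)} 9 = \frac{10 - -92 - 15 \left(-2\right)^{2} + 5 \left(-2\right)^{3}}{1 + \left(-2\right)^{3} - -18 - 3 \left(-2\right)^{2}} \cdot 9 = \frac{10 + 92 - 60 + 5 \left(-8\right)}{1 - 8 + 18 - 12} \cdot 9 = \frac{10 + 92 - 60 - 40}{1 - 8 + 18 - 12} \cdot 9 = \frac{1}{-1} \cdot 2 \cdot 9 = \left(-1\right) 2 \cdot 9 = \left(-2\right) 9 = -18$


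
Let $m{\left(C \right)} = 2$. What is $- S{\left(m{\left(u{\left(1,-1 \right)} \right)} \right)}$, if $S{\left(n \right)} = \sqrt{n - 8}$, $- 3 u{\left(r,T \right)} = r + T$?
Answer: $- i \sqrt{6} \approx - 2.4495 i$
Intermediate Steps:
$u{\left(r,T \right)} = - \frac{T}{3} - \frac{r}{3}$ ($u{\left(r,T \right)} = - \frac{r + T}{3} = - \frac{T + r}{3} = - \frac{T}{3} - \frac{r}{3}$)
$S{\left(n \right)} = \sqrt{-8 + n}$
$- S{\left(m{\left(u{\left(1,-1 \right)} \right)} \right)} = - \sqrt{-8 + 2} = - \sqrt{-6} = - i \sqrt{6}$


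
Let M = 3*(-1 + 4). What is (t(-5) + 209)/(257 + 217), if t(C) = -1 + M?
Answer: 217/474 ≈ 0.45781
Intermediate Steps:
M = 9 (M = 3*3 = 9)
t(C) = 8 (t(C) = -1 + 9 = 8)
(t(-5) + 209)/(257 + 217) = (8 + 209)/(257 + 217) = 217/474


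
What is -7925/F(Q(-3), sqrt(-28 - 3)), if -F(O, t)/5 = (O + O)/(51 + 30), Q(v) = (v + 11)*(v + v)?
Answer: -42795/32 ≈ -1337.3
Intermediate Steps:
Q(v) = 2*v*(11 + v) (Q(v) = (11 + v)*(2*v) = 2*v*(11 + v))
F(O, t) = -10*O/81 (F(O, t) = -5*(O + O)/(51 + 30) = -5*2*O/81 = -10*O/81)
-7925/F(Q(-3), sqrt(-28 - 3)) = -7925*27/(20*(11 - 3)) = -7925/((-20*(-3)*8/81)) = -7925/((-10/81*(-48))) = -7925/160/27 = -7925*27/160 = -42795/32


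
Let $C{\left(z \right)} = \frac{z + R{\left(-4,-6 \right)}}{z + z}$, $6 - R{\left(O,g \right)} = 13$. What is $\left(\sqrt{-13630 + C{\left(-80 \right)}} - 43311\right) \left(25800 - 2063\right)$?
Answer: $-1028073207 + \frac{688373 i \sqrt{25930}}{40} \approx -1.0281 \cdot 10^{9} + 2.7712 \cdot 10^{6} i$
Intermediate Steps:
$R{\left(O,g \right)} = -7$ ($R{\left(O,g \right)} = 6 - 13 = -7$)
$C{\left(z \right)} = \frac{-7 + z}{2 z}$ ($C{\left(z \right)} = \frac{z - 7}{z + z} = \frac{-7 + z}{2 z}$)
$\left(\sqrt{-13630 + C{\left(-80 \right)}} - 43311\right) \left(25800 - 2063\right) = \left(\sqrt{-13630 + \frac{-7 - 80}{2 \left(-80\right)}} - 43311\right) \left(25800 - 2063\right) = \left(\sqrt{-13630 + \frac{1}{2} \left(- \frac{1}{80}\right) \left(-87\right)} - 43311\right) 23737 = \left(\sqrt{-13630 + \frac{87}{160}} - 43311\right) 23737 = \left(\sqrt{- \frac{2180713}{160}} - 43311\right) 23737 = \left(\frac{29 i \sqrt{25930}}{40} - 43311\right) 23737 = \left(-43311 + \frac{29 i \sqrt{25930}}{40}\right) 23737 = -1028073207 + \frac{688373 i \sqrt{25930}}{40}$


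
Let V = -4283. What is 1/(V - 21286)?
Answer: -1/25569 ≈ -3.9110e-5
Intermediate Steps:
1/(V - 21286) = 1/(-4283 - 21286) = 1/(-25569) = -1/25569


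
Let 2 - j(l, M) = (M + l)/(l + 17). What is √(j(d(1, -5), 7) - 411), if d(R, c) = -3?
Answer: I*√20055/7 ≈ 20.231*I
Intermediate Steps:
j(l, M) = 2 - (M + l)/(17 + l) (j(l, M) = 2 - (M + l)/(l + 17) = 2 - (M + l)/(17 + l))
√(j(d(1, -5), 7) - 411) = √((34 - 3 - 1*7)/(17 - 3) - 411) = √((34 - 3 - 7)/14 - 411) = √((1/14)*24 - 411) = √(12/7 - 411) = √(-2865/7) = I*√20055/7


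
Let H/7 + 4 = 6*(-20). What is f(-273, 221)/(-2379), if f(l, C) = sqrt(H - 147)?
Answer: -I*sqrt(1015)/2379 ≈ -0.013392*I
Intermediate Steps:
H = -868 (H = -28 + 7*(6*(-20)) = -28 + 7*(-120) = -28 - 840 = -868)
f(l, C) = I*sqrt(1015) (f(l, C) = sqrt(-868 - 147) = sqrt(-1015) = I*sqrt(1015))
f(-273, 221)/(-2379) = (I*sqrt(1015))/(-2379) = (I*sqrt(1015))*(-1/2379) = -I*sqrt(1015)/2379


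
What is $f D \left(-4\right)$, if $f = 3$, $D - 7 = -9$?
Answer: $24$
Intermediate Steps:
$D = -2$ ($D = 7 - 9 = -2$)
$f D \left(-4\right) = 3 \left(-2\right) \left(-4\right) = \left(-6\right) \left(-4\right) = 24$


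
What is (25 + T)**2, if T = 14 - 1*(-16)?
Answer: 3025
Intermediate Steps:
T = 30 (T = 14 + 16 = 30)
(25 + T)**2 = (25 + 30)**2 = 55**2 = 3025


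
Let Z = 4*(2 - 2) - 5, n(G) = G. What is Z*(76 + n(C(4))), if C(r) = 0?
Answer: -380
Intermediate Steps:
Z = -5 (Z = 4*0 - 5 = 0 - 5 = -5)
Z*(76 + n(C(4))) = -5*(76 + 0) = -5*76 = -380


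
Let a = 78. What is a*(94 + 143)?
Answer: 18486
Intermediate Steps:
a*(94 + 143) = 78*(94 + 143) = 78*237 = 18486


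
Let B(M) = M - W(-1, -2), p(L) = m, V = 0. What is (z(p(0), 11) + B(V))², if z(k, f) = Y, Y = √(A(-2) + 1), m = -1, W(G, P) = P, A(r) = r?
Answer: (2 + I)² ≈ 3.0 + 4.0*I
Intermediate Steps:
p(L) = -1
B(M) = 2 + M (B(M) = M - 1*(-2) = M + 2 = 2 + M)
Y = I (Y = √(-2 + 1) = √(-1) = I ≈ 1.0*I)
z(k, f) = I
(z(p(0), 11) + B(V))² = (I + (2 + 0))² = (I + 2)² = (2 + I)²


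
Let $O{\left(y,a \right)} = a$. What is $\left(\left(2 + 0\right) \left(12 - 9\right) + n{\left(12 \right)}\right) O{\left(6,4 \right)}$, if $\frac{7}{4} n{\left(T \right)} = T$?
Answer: $\frac{360}{7} \approx 51.429$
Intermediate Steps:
$n{\left(T \right)} = \frac{4 T}{7}$
$\left(\left(2 + 0\right) \left(12 - 9\right) + n{\left(12 \right)}\right) O{\left(6,4 \right)} = \left(\left(2 + 0\right) \left(12 - 9\right) + \frac{4}{7} \cdot 12\right) 4 = \left(2 \cdot 3 + \frac{48}{7}\right) 4 = \left(6 + \frac{48}{7}\right) 4 = \frac{90}{7} \cdot 4 = \frac{360}{7}$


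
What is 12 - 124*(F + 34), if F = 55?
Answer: -11024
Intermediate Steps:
12 - 124*(F + 34) = 12 - 124*(55 + 34) = 12 - 124*89 = 12 - 11036 = -11024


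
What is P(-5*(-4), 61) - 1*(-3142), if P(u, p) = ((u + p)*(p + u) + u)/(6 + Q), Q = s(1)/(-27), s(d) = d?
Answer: 683549/161 ≈ 4245.6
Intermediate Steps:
Q = -1/27 (Q = 1/(-27) = 1*(-1/27) = -1/27 ≈ -0.037037)
P(u, p) = 27*u/161 + 27*(p + u)**2/161 (P(u, p) = ((u + p)*(p + u) + u)/(6 - 1/27) = ((p + u)*(p + u) + u)/(161/27) = ((p + u)**2 + u)*(27/161) = (u + (p + u)**2)*(27/161) = 27*u/161 + 27*(p + u)**2/161)
P(-5*(-4), 61) - 1*(-3142) = (27*(-5*(-4))/161 + 27*(61 - 5*(-4))**2/161) - 1*(-3142) = ((27/161)*20 + 27*(61 + 20)**2/161) + 3142 = (540/161 + (27/161)*81**2) + 3142 = (540/161 + (27/161)*6561) + 3142 = (540/161 + 177147/161) + 3142 = 177687/161 + 3142 = 683549/161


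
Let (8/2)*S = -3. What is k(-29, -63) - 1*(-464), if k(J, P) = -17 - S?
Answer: 1791/4 ≈ 447.75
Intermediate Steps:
S = -¾ (S = (¼)*(-3) = -¾ ≈ -0.75000)
k(J, P) = -65/4 (k(J, P) = -17 - 1*(-¾) = -17 + ¾ = -65/4)
k(-29, -63) - 1*(-464) = -65/4 - 1*(-464) = -65/4 + 464 = 1791/4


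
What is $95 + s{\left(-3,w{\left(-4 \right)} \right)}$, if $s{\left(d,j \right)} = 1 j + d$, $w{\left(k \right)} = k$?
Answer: $88$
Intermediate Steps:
$s{\left(d,j \right)} = d + j$ ($s{\left(d,j \right)} = j + d = d + j$)
$95 + s{\left(-3,w{\left(-4 \right)} \right)} = 95 - 7 = 88$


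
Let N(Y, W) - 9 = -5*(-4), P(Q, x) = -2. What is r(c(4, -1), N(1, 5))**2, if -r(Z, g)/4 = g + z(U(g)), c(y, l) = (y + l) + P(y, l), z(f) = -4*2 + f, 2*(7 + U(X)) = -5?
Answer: 2116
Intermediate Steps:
N(Y, W) = 29 (N(Y, W) = 9 - 5*(-4) = 9 + 20 = 29)
U(X) = -19/2 (U(X) = -7 + (1/2)*(-5) = -7 - 5/2 = -19/2)
z(f) = -8 + f
c(y, l) = -2 + l + y (c(y, l) = (y + l) - 2 = (l + y) - 2 = -2 + l + y)
r(Z, g) = 70 - 4*g (r(Z, g) = -4*(g + (-8 - 19/2)) = -4*(g - 35/2) = -4*(-35/2 + g) = 70 - 4*g)
r(c(4, -1), N(1, 5))**2 = (70 - 4*29)**2 = (70 - 116)**2 = (-46)**2 = 2116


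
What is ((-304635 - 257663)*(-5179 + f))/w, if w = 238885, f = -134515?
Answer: 78549656812/238885 ≈ 3.2882e+5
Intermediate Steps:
((-304635 - 257663)*(-5179 + f))/w = ((-304635 - 257663)*(-5179 - 134515))/238885 = -562298*(-139694)*(1/238885) = 78549656812*(1/238885) = 78549656812/238885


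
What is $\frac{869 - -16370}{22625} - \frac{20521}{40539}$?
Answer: $\frac{234564196}{917194875} \approx 0.25574$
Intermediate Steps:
$\frac{869 - -16370}{22625} - \frac{20521}{40539} = \left(869 + 16370\right) \frac{1}{22625} - \frac{20521}{40539} = 17239 \cdot \frac{1}{22625} - \frac{20521}{40539} = \frac{17239}{22625} - \frac{20521}{40539} = \frac{234564196}{917194875}$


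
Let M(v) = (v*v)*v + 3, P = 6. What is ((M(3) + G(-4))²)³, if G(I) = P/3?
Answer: 1073741824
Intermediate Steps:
M(v) = 3 + v³ (M(v) = v²*v + 3 = v³ + 3 = 3 + v³)
G(I) = 2 (G(I) = 6/3 = 6*(⅓) = 2)
((M(3) + G(-4))²)³ = (((3 + 3³) + 2)²)³ = (((3 + 27) + 2)²)³ = ((30 + 2)²)³ = (32²)³ = 1024³ = 1073741824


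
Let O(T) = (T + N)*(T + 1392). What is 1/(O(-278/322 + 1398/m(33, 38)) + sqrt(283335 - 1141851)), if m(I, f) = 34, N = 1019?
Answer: 7094769806014328340/10763631885962298373288823 - 56117612986561*I*sqrt(214629)/64581791315773790239732938 ≈ 6.5914e-7 - 4.0256e-10*I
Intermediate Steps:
O(T) = (1019 + T)*(1392 + T) (O(T) = (T + 1019)*(T + 1392) = (1019 + T)*(1392 + T))
1/(O(-278/322 + 1398/m(33, 38)) + sqrt(283335 - 1141851)) = 1/((1418448 + (-278/322 + 1398/34)**2 + 2411*(-278/322 + 1398/34)) + sqrt(283335 - 1141851)) = 1/((1418448 + (-278*1/322 + 1398*(1/34))**2 + 2411*(-278*1/322 + 1398*(1/34))) + sqrt(-858516)) = 1/((1418448 + (-139/161 + 699/17)**2 + 2411*(-139/161 + 699/17)) + 2*I*sqrt(214629)) = 1/((1418448 + (110176/2737)**2 + 2411*(110176/2737)) + 2*I*sqrt(214629)) = 1/((1418448 + 12138750976/7491169 + 265634336/2737) + 2*I*sqrt(214629)) = 1/(11365013614320/7491169 + 2*I*sqrt(214629))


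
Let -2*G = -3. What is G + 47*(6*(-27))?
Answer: -15225/2 ≈ -7612.5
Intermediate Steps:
G = 3/2 (G = -½*(-3) = 3/2 ≈ 1.5000)
G + 47*(6*(-27)) = 3/2 + 47*(6*(-27)) = 3/2 + 47*(-162) = 3/2 - 7614 = -15225/2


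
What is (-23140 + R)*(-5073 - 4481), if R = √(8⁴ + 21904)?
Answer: 221079560 - 191080*√65 ≈ 2.1954e+8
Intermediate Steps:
R = 20*√65 (R = √(4096 + 21904) = √26000 = 20*√65 ≈ 161.25)
(-23140 + R)*(-5073 - 4481) = (-23140 + 20*√65)*(-5073 - 4481) = (-23140 + 20*√65)*(-9554) = 221079560 - 191080*√65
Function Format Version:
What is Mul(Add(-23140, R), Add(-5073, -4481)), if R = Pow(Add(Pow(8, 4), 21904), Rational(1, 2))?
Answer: Add(221079560, Mul(-191080, Pow(65, Rational(1, 2)))) ≈ 2.1954e+8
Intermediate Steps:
R = Mul(20, Pow(65, Rational(1, 2))) (R = Pow(Add(4096, 21904), Rational(1, 2)) = Pow(26000, Rational(1, 2)) = Mul(20, Pow(65, Rational(1, 2))) ≈ 161.25)
Mul(Add(-23140, R), Add(-5073, -4481)) = Mul(Add(-23140, Mul(20, Pow(65, Rational(1, 2)))), Add(-5073, -4481)) = Mul(Add(-23140, Mul(20, Pow(65, Rational(1, 2)))), -9554) = Add(221079560, Mul(-191080, Pow(65, Rational(1, 2))))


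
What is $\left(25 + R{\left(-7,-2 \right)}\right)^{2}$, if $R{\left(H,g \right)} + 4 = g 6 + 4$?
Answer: $169$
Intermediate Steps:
$R{\left(H,g \right)} = 6 g$ ($R{\left(H,g \right)} = -4 + \left(g 6 + 4\right) = -4 + \left(6 g + 4\right) = -4 + \left(4 + 6 g\right) = 6 g$)
$\left(25 + R{\left(-7,-2 \right)}\right)^{2} = \left(25 + 6 \left(-2\right)\right)^{2} = \left(25 - 12\right)^{2} = 13^{2} = 169$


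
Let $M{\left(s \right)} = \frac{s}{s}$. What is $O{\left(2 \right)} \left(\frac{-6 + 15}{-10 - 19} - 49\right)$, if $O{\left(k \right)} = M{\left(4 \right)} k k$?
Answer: $- \frac{5720}{29} \approx -197.24$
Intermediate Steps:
$M{\left(s \right)} = 1$
$O{\left(k \right)} = k^{2}$ ($O{\left(k \right)} = 1 k k = k k = k^{2}$)
$O{\left(2 \right)} \left(\frac{-6 + 15}{-10 - 19} - 49\right) = 2^{2} \left(\frac{-6 + 15}{-10 - 19} - 49\right) = 4 \left(\frac{9}{-29} - 49\right) = 4 \left(9 \left(- \frac{1}{29}\right) - 49\right) = 4 \left(- \frac{9}{29} - 49\right) = 4 \left(- \frac{1430}{29}\right) = - \frac{5720}{29}$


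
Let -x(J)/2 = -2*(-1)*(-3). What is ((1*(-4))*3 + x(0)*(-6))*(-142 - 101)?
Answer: 20412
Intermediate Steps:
x(J) = 12 (x(J) = -2*(-2*(-1))*(-3) = -4*(-3) = -2*(-6) = 12)
((1*(-4))*3 + x(0)*(-6))*(-142 - 101) = ((1*(-4))*3 + 12*(-6))*(-142 - 101) = (-4*3 - 72)*(-243) = (-12 - 72)*(-243) = -84*(-243) = 20412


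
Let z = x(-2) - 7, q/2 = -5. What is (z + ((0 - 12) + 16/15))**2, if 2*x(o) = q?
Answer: 118336/225 ≈ 525.94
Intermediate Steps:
q = -10 (q = 2*(-5) = -10)
x(o) = -5 (x(o) = (1/2)*(-10) = -5)
z = -12 (z = -5 - 7 = -12)
(z + ((0 - 12) + 16/15))**2 = (-12 + ((0 - 12) + 16/15))**2 = (-12 + (-12 + 16*(1/15)))**2 = (-12 + (-12 + 16/15))**2 = (-12 - 164/15)**2 = (-344/15)**2 = 118336/225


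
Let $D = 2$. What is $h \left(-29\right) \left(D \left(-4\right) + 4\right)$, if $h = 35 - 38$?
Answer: $-348$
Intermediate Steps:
$h = -3$
$h \left(-29\right) \left(D \left(-4\right) + 4\right) = \left(-3\right) \left(-29\right) \left(2 \left(-4\right) + 4\right) = 87 \left(-8 + 4\right) = 87 \left(-4\right) = -348$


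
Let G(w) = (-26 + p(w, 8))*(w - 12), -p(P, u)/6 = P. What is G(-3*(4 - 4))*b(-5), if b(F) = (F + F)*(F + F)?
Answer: 31200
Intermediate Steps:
b(F) = 4*F**2 (b(F) = (2*F)*(2*F) = 4*F**2)
p(P, u) = -6*P
G(w) = (-26 - 6*w)*(-12 + w) (G(w) = (-26 - 6*w)*(w - 12) = (-26 - 6*w)*(-12 + w))
G(-3*(4 - 4))*b(-5) = (312 - 6*9*(4 - 4)**2 + 46*(-3*(4 - 4)))*(4*(-5)**2) = (312 - 6*(-3*0)**2 + 46*(-3*0))*(4*25) = (312 - 6*0**2 + 46*0)*100 = (312 - 6*0 + 0)*100 = (312 + 0 + 0)*100 = 312*100 = 31200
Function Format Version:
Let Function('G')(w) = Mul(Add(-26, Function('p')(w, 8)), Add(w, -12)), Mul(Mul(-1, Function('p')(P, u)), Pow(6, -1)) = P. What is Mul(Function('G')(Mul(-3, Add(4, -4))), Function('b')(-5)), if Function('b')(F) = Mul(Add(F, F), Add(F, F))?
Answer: 31200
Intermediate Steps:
Function('b')(F) = Mul(4, Pow(F, 2)) (Function('b')(F) = Mul(Mul(2, F), Mul(2, F)) = Mul(4, Pow(F, 2)))
Function('p')(P, u) = Mul(-6, P)
Function('G')(w) = Mul(Add(-26, Mul(-6, w)), Add(-12, w)) (Function('G')(w) = Mul(Add(-26, Mul(-6, w)), Add(w, -12)) = Mul(Add(-26, Mul(-6, w)), Add(-12, w)))
Mul(Function('G')(Mul(-3, Add(4, -4))), Function('b')(-5)) = Mul(Add(312, Mul(-6, Pow(Mul(-3, Add(4, -4)), 2)), Mul(46, Mul(-3, Add(4, -4)))), Mul(4, Pow(-5, 2))) = Mul(Add(312, Mul(-6, Pow(Mul(-3, 0), 2)), Mul(46, Mul(-3, 0))), Mul(4, 25)) = Mul(Add(312, Mul(-6, Pow(0, 2)), Mul(46, 0)), 100) = Mul(Add(312, Mul(-6, 0), 0), 100) = Mul(Add(312, 0, 0), 100) = Mul(312, 100) = 31200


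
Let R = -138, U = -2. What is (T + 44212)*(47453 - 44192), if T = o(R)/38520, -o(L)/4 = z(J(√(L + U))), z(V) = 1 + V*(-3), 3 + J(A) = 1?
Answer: 462802808111/3210 ≈ 1.4418e+8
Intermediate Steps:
J(A) = -2 (J(A) = -3 + 1 = -2)
z(V) = 1 - 3*V
o(L) = -28 (o(L) = -4*(1 - 3*(-2)) = -4*(1 + 6) = -4*7 = -28)
T = -7/9630 (T = -28/38520 = -28*1/38520 = -7/9630 ≈ -0.00072690)
(T + 44212)*(47453 - 44192) = (-7/9630 + 44212)*(47453 - 44192) = (425761553/9630)*3261 = 462802808111/3210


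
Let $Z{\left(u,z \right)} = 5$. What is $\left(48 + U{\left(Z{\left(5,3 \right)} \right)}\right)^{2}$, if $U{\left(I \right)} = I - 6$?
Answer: $2209$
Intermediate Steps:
$U{\left(I \right)} = -6 + I$ ($U{\left(I \right)} = I - 6 = -6 + I$)
$\left(48 + U{\left(Z{\left(5,3 \right)} \right)}\right)^{2} = \left(48 + \left(-6 + 5\right)\right)^{2} = \left(48 - 1\right)^{2} = 47^{2} = 2209$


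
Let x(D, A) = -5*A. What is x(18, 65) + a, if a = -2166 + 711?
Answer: -1780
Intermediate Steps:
a = -1455
x(18, 65) + a = -5*65 - 1455 = -325 - 1455 = -1780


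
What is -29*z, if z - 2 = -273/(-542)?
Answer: -39353/542 ≈ -72.607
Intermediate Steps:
z = 1357/542 (z = 2 - 273/(-542) = 2 - 273*(-1/542) = 2 + 273/542 = 1357/542 ≈ 2.5037)
-29*z = -29*1357/542 = -39353/542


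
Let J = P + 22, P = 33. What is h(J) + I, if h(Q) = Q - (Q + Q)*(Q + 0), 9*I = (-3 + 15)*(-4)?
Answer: -18001/3 ≈ -6000.3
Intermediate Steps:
J = 55 (J = 33 + 22 = 55)
I = -16/3 (I = ((-3 + 15)*(-4))/9 = (12*(-4))/9 = (⅑)*(-48) = -16/3 ≈ -5.3333)
h(Q) = Q - 2*Q² (h(Q) = Q - 2*Q*Q = Q - 2*Q²)
h(J) + I = 55*(1 - 2*55) - 16/3 = 55*(1 - 110) - 16/3 = 55*(-109) - 16/3 = -5995 - 16/3 = -18001/3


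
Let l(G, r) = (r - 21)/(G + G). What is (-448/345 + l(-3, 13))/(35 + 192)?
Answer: 4/26105 ≈ 0.00015323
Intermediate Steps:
l(G, r) = (-21 + r)/(2*G) (l(G, r) = (-21 + r)/((2*G)) = (-21 + r)*(1/(2*G)) = (-21 + r)/(2*G))
(-448/345 + l(-3, 13))/(35 + 192) = (-448/345 + (1/2)*(-21 + 13)/(-3))/(35 + 192) = (-448*1/345 + (1/2)*(-1/3)*(-8))/227 = (-448/345 + 4/3)*(1/227) = (4/115)*(1/227) = 4/26105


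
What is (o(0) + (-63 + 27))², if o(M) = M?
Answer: 1296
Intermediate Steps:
(o(0) + (-63 + 27))² = (0 + (-63 + 27))² = (0 - 36)² = (-36)² = 1296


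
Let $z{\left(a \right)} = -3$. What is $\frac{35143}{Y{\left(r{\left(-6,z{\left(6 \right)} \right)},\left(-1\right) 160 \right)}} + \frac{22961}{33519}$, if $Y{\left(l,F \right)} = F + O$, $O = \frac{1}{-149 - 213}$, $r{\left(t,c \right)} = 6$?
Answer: $- \frac{141696983491}{647151333} \approx -218.95$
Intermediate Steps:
$O = - \frac{1}{362}$ ($O = \frac{1}{-362} = - \frac{1}{362} \approx -0.0027624$)
$Y{\left(l,F \right)} = - \frac{1}{362} + F$ ($Y{\left(l,F \right)} = F - \frac{1}{362} = - \frac{1}{362} + F$)
$\frac{35143}{Y{\left(r{\left(-6,z{\left(6 \right)} \right)},\left(-1\right) 160 \right)}} + \frac{22961}{33519} = \frac{35143}{- \frac{1}{362} - 160} + \frac{22961}{33519} = \frac{35143}{- \frac{1}{362} - 160} + 22961 \cdot \frac{1}{33519} = \frac{35143}{- \frac{57921}{362}} + \frac{22961}{33519} = 35143 \left(- \frac{362}{57921}\right) + \frac{22961}{33519} = - \frac{12721766}{57921} + \frac{22961}{33519} = - \frac{141696983491}{647151333}$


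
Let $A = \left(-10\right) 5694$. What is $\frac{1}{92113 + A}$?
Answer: $\frac{1}{35173} \approx 2.8431 \cdot 10^{-5}$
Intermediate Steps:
$A = -56940$
$\frac{1}{92113 + A} = \frac{1}{92113 - 56940} = \frac{1}{35173}$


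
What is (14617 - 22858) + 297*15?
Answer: -3786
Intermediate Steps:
(14617 - 22858) + 297*15 = -8241 + 4455 = -3786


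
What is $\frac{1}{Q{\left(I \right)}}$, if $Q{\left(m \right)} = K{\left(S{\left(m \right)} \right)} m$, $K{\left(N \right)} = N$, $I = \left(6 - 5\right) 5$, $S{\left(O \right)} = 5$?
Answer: $\frac{1}{25} \approx 0.04$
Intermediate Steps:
$I = 5$ ($I = 1 \cdot 5 = 5$)
$Q{\left(m \right)} = 5 m$
$\frac{1}{Q{\left(I \right)}} = \frac{1}{5 \cdot 5} = \frac{1}{25}$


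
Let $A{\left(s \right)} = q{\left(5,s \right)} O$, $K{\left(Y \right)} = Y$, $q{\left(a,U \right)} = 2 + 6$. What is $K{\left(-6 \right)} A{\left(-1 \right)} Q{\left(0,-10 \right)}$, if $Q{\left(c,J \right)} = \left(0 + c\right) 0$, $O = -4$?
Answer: $0$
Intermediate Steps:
$q{\left(a,U \right)} = 8$
$Q{\left(c,J \right)} = 0$ ($Q{\left(c,J \right)} = c 0 = 0$)
$A{\left(s \right)} = -32$ ($A{\left(s \right)} = 8 \left(-4\right) = -32$)
$K{\left(-6 \right)} A{\left(-1 \right)} Q{\left(0,-10 \right)} = \left(-6\right) \left(-32\right) 0 = 192 \cdot 0 = 0$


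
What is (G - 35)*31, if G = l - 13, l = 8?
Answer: -1240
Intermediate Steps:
G = -5 (G = 8 - 13 = -5)
(G - 35)*31 = (-5 - 35)*31 = -40*31 = -1240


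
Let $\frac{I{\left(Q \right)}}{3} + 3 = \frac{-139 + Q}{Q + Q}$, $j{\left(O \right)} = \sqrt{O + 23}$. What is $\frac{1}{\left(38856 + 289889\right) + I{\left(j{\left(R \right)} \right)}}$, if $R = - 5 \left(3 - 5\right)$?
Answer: $\frac{7232225}{2377503536956} + \frac{139 \sqrt{33}}{2377503536956} \approx 3.0423 \cdot 10^{-6}$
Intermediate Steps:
$R = 10$ ($R = \left(-5\right) \left(-2\right) = 10$)
$j{\left(O \right)} = \sqrt{23 + O}$
$I{\left(Q \right)} = -9 + \frac{3 \left(-139 + Q\right)}{2 Q}$ ($I{\left(Q \right)} = -9 + 3 \frac{-139 + Q}{Q + Q} = -9 + 3 \frac{-139 + Q}{2 Q} = -9 + \frac{3 \left(-139 + Q\right)}{2 Q}$)
$\frac{1}{\left(38856 + 289889\right) + I{\left(j{\left(R \right)} \right)}} = \frac{1}{\left(38856 + 289889\right) + \frac{3 \left(-139 - 5 \sqrt{23 + 10}\right)}{2 \sqrt{23 + 10}}} = \frac{1}{328745 + \frac{3 \left(-139 - 5 \sqrt{33}\right)}{2 \sqrt{33}}} = \frac{1}{328745 + \frac{3 \frac{\sqrt{33}}{33} \left(-139 - 5 \sqrt{33}\right)}{2}} = \frac{1}{328745 + \frac{\sqrt{33} \left(-139 - 5 \sqrt{33}\right)}{22}}$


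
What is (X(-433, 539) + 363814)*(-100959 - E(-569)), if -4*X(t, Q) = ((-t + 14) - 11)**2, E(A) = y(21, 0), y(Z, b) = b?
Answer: -31932322110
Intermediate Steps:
E(A) = 0
X(t, Q) = -(3 - t)**2/4 (X(t, Q) = -((-t + 14) - 11)**2/4 = -((14 - t) - 11)**2/4 = -(3 - t)**2/4)
(X(-433, 539) + 363814)*(-100959 - E(-569)) = (-(-3 - 433)**2/4 + 363814)*(-100959 - 1*0) = (-1/4*(-436)**2 + 363814)*(-100959 + 0) = (-1/4*190096 + 363814)*(-100959) = (-47524 + 363814)*(-100959) = 316290*(-100959) = -31932322110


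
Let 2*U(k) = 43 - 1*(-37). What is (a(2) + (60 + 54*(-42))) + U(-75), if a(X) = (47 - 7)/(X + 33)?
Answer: -15168/7 ≈ -2166.9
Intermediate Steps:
a(X) = 40/(33 + X)
U(k) = 40 (U(k) = (43 - 1*(-37))/2 = (43 + 37)/2 = (½)*80 = 40)
(a(2) + (60 + 54*(-42))) + U(-75) = (40/(33 + 2) + (60 + 54*(-42))) + 40 = (40/35 + (60 - 2268)) + 40 = (40*(1/35) - 2208) + 40 = (8/7 - 2208) + 40 = -15448/7 + 40 = -15168/7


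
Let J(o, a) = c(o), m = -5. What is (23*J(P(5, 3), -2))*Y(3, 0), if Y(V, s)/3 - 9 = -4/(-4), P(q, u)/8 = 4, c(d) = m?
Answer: -3450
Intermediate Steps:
c(d) = -5
P(q, u) = 32 (P(q, u) = 8*4 = 32)
J(o, a) = -5
Y(V, s) = 30 (Y(V, s) = 27 + 3*(-4/(-4)) = 27 + 3*(-4*(-¼)) = 27 + 3*1 = 27 + 3 = 30)
(23*J(P(5, 3), -2))*Y(3, 0) = (23*(-5))*30 = -115*30 = -3450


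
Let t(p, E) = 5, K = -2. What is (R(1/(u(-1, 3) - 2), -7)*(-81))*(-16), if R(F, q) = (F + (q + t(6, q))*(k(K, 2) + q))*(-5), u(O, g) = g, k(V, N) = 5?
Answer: -32400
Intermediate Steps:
R(F, q) = -5*F - 5*(5 + q)² (R(F, q) = (F + (q + 5)*(5 + q))*(-5) = (F + (5 + q)*(5 + q))*(-5) = (F + (5 + q)²)*(-5) = -5*F - 5*(5 + q)²)
(R(1/(u(-1, 3) - 2), -7)*(-81))*(-16) = ((-125 - 50*(-7) - 5/(3 - 2) - 5*(-7)²)*(-81))*(-16) = ((-125 + 350 - 5/1 - 5*49)*(-81))*(-16) = ((-125 + 350 - 5*1 - 245)*(-81))*(-16) = ((-125 + 350 - 5 - 245)*(-81))*(-16) = -25*(-81)*(-16) = 2025*(-16) = -32400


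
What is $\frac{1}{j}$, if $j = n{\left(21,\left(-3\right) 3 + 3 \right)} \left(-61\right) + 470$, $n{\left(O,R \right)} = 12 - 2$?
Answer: $- \frac{1}{140} \approx -0.0071429$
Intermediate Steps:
$n{\left(O,R \right)} = 10$ ($n{\left(O,R \right)} = 12 - 2 = 10$)
$j = -140$ ($j = 10 \left(-61\right) + 470 = -610 + 470 = -140$)
$\frac{1}{j} = \frac{1}{-140} = - \frac{1}{140}$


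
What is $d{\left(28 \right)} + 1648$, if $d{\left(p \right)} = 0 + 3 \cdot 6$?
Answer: $1666$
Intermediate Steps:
$d{\left(p \right)} = 18$ ($d{\left(p \right)} = 0 + 18 = 18$)
$d{\left(28 \right)} + 1648 = 18 + 1648 = 1666$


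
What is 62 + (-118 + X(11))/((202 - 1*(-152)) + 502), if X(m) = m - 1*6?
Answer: 52959/856 ≈ 61.868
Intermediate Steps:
X(m) = -6 + m (X(m) = m - 6 = -6 + m)
62 + (-118 + X(11))/((202 - 1*(-152)) + 502) = 62 + (-118 + (-6 + 11))/((202 - 1*(-152)) + 502) = 62 + (-118 + 5)/((202 + 152) + 502) = 62 - 113/(354 + 502) = 62 - 113/856 = 52959/856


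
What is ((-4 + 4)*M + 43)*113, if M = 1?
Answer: 4859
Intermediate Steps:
((-4 + 4)*M + 43)*113 = ((-4 + 4)*1 + 43)*113 = (0*1 + 43)*113 = (0 + 43)*113 = 43*113 = 4859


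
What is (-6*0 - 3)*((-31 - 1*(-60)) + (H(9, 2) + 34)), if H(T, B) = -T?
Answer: -162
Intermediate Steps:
(-6*0 - 3)*((-31 - 1*(-60)) + (H(9, 2) + 34)) = (-6*0 - 3)*((-31 - 1*(-60)) + (-1*9 + 34)) = (0 - 3)*((-31 + 60) + (-9 + 34)) = -3*(29 + 25) = -3*54 = -162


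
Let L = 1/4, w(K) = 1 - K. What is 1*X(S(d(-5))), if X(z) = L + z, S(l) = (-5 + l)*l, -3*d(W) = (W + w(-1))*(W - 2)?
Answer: 337/4 ≈ 84.250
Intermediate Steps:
L = ¼ ≈ 0.25000
d(W) = -(-2 + W)*(2 + W)/3 (d(W) = -(W + (1 - 1*(-1)))*(W - 2)/3 = -(W + (1 + 1))*(-2 + W)/3 = -(W + 2)*(-2 + W)/3 = -(2 + W)*(-2 + W)/3 = -(-2 + W)*(2 + W)/3)
S(l) = l*(-5 + l)
X(z) = ¼ + z
1*X(S(d(-5))) = 1*(¼ + (4/3 - ⅓*(-5)²)*(-5 + (4/3 - ⅓*(-5)²))) = 1*(¼ + (4/3 - ⅓*25)*(-5 + (4/3 - ⅓*25))) = 1*(¼ + (4/3 - 25/3)*(-5 + (4/3 - 25/3))) = 1*(¼ - 7*(-5 - 7)) = 1*(¼ - 7*(-12)) = 1*(¼ + 84) = 1*(337/4) = 337/4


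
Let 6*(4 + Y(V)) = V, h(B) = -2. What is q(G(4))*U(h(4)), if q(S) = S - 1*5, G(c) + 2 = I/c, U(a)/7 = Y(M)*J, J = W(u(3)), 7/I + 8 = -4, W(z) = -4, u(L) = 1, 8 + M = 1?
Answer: -74431/72 ≈ -1033.8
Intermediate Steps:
M = -7 (M = -8 + 1 = -7)
Y(V) = -4 + V/6
I = -7/12 (I = 7/(-8 - 4) = 7/(-12) = 7*(-1/12) = -7/12 ≈ -0.58333)
J = -4
U(a) = 434/3 (U(a) = 7*((-4 + (⅙)*(-7))*(-4)) = 7*((-4 - 7/6)*(-4)) = 7*(-31/6*(-4)) = 7*(62/3) = 434/3)
G(c) = -2 - 7/(12*c)
q(S) = -5 + S (q(S) = S - 5 = -5 + S)
q(G(4))*U(h(4)) = (-5 + (-2 - 7/12/4))*(434/3) = (-5 + (-2 - 7/12*¼))*(434/3) = (-5 + (-2 - 7/48))*(434/3) = (-5 - 103/48)*(434/3) = -343/48*434/3 = -74431/72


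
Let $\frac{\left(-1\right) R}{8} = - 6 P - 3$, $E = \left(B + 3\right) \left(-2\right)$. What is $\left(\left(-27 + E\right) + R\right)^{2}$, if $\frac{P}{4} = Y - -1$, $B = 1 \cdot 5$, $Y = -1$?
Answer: $361$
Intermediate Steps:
$B = 5$
$E = -16$ ($E = \left(5 + 3\right) \left(-2\right) = 8 \left(-2\right) = -16$)
$P = 0$ ($P = 4 \left(-1 - -1\right) = 4 \left(-1 + 1\right) = 4 \cdot 0 = 0$)
$R = 24$ ($R = - 8 \left(\left(-6\right) 0 - 3\right) = - 8 \left(0 - 3\right) = \left(-8\right) \left(-3\right) = 24$)
$\left(\left(-27 + E\right) + R\right)^{2} = \left(\left(-27 - 16\right) + 24\right)^{2} = \left(-43 + 24\right)^{2} = \left(-19\right)^{2} = 361$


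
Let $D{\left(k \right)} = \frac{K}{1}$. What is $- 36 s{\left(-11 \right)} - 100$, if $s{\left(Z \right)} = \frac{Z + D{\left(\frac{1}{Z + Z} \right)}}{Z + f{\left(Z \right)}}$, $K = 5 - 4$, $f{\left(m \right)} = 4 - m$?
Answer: $-10$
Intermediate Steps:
$K = 1$ ($K = 5 - 4 = 1$)
$D{\left(k \right)} = 1$ ($D{\left(k \right)} = 1 \cdot 1^{-1} = 1 \cdot 1 = 1$)
$s{\left(Z \right)} = \frac{1}{4} + \frac{Z}{4}$ ($s{\left(Z \right)} = \frac{Z + 1}{Z - \left(-4 + Z\right)} = \frac{1 + Z}{4} = \left(1 + Z\right) \frac{1}{4} = \frac{1}{4} + \frac{Z}{4}$)
$- 36 s{\left(-11 \right)} - 100 = - 36 \left(\frac{1}{4} + \frac{1}{4} \left(-11\right)\right) - 100 = - 36 \left(\frac{1}{4} - \frac{11}{4}\right) - 100 = \left(-36\right) \left(- \frac{5}{2}\right) - 100 = 90 - 100 = -10$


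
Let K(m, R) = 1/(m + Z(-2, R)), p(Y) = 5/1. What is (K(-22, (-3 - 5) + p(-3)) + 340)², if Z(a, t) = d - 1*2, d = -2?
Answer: 78127921/676 ≈ 1.1557e+5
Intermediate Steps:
p(Y) = 5 (p(Y) = 5*1 = 5)
Z(a, t) = -4 (Z(a, t) = -2 - 1*2 = -2 - 2 = -4)
K(m, R) = 1/(-4 + m) (K(m, R) = 1/(m - 4) = 1/(-4 + m))
(K(-22, (-3 - 5) + p(-3)) + 340)² = (1/(-4 - 22) + 340)² = (1/(-26) + 340)² = (-1/26 + 340)² = (8839/26)² = 78127921/676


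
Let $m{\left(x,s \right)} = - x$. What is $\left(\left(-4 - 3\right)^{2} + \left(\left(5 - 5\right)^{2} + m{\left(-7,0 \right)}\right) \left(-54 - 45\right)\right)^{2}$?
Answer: $414736$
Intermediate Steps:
$\left(\left(-4 - 3\right)^{2} + \left(\left(5 - 5\right)^{2} + m{\left(-7,0 \right)}\right) \left(-54 - 45\right)\right)^{2} = \left(\left(-4 - 3\right)^{2} + \left(\left(5 - 5\right)^{2} - -7\right) \left(-54 - 45\right)\right)^{2} = \left(\left(-7\right)^{2} + \left(0^{2} + 7\right) \left(-99\right)\right)^{2} = \left(49 + \left(0 + 7\right) \left(-99\right)\right)^{2} = \left(49 + 7 \left(-99\right)\right)^{2} = \left(49 - 693\right)^{2} = \left(-644\right)^{2} = 414736$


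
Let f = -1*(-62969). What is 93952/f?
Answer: 93952/62969 ≈ 1.4920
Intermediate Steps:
f = 62969
93952/f = 93952/62969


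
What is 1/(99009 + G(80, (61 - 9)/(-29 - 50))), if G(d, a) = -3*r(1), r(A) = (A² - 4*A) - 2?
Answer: 1/99024 ≈ 1.0099e-5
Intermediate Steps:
r(A) = -2 + A² - 4*A
G(d, a) = 15 (G(d, a) = -3*(-2 + 1² - 4*1) = -3*(-2 + 1 - 4) = -3*(-5) = 15)
1/(99009 + G(80, (61 - 9)/(-29 - 50))) = 1/(99009 + 15) = 1/99024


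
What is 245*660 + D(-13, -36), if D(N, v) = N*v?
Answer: 162168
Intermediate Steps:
245*660 + D(-13, -36) = 245*660 - 13*(-36) = 161700 + 468 = 162168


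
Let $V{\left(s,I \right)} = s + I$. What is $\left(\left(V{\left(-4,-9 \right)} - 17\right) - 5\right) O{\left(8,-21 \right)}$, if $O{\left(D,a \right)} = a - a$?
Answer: $0$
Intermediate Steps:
$O{\left(D,a \right)} = 0$
$V{\left(s,I \right)} = I + s$
$\left(\left(V{\left(-4,-9 \right)} - 17\right) - 5\right) O{\left(8,-21 \right)} = \left(\left(\left(-9 - 4\right) - 17\right) - 5\right) 0 = \left(\left(-13 - 17\right) + \left(6 - 11\right)\right) 0 = \left(-30 - 5\right) 0 = \left(-35\right) 0 = 0$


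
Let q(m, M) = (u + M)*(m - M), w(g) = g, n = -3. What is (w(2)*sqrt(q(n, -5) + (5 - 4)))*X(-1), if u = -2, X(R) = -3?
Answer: -6*I*sqrt(13) ≈ -21.633*I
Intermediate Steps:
q(m, M) = (-2 + M)*(m - M)
(w(2)*sqrt(q(n, -5) + (5 - 4)))*X(-1) = (2*sqrt((-1*(-5)**2 - 2*(-3) + 2*(-5) - 5*(-3)) + (5 - 4)))*(-3) = (2*sqrt((-1*25 + 6 - 10 + 15) + 1))*(-3) = (2*sqrt((-25 + 6 - 10 + 15) + 1))*(-3) = (2*sqrt(-14 + 1))*(-3) = (2*sqrt(-13))*(-3) = (2*(I*sqrt(13)))*(-3) = (2*I*sqrt(13))*(-3) = -6*I*sqrt(13)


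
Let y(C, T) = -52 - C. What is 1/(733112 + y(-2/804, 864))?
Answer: 402/294690121 ≈ 1.3641e-6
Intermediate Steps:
1/(733112 + y(-2/804, 864)) = 1/(733112 + (-52 - (-2)/804)) = 1/(733112 + (-52 - 1*(-1/402))) = 1/(733112 + (-52 + 1/402)) = 1/(733112 - 20903/402) = 1/(294690121/402) = 402/294690121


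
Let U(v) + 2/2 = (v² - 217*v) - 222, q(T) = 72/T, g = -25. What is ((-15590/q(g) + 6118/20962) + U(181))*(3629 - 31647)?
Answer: 7006426587725/188658 ≈ 3.7138e+7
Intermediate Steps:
U(v) = -223 + v² - 217*v (U(v) = -1 + ((v² - 217*v) - 222) = -1 + (-222 + v² - 217*v) = -223 + v² - 217*v)
((-15590/q(g) + 6118/20962) + U(181))*(3629 - 31647) = ((-15590/(72/(-25)) + 6118/20962) + (-223 + 181² - 217*181))*(3629 - 31647) = ((-15590/(72*(-1/25)) + 6118*(1/20962)) + (-223 + 32761 - 39277))*(-28018) = ((-15590/(-72/25) + 3059/10481) - 6739)*(-28018) = ((-15590*(-25/72) + 3059/10481) - 6739)*(-28018) = ((194875/36 + 3059/10481) - 6739)*(-28018) = (2042594999/377316 - 6739)*(-28018) = -500137525/377316*(-28018) = 7006426587725/188658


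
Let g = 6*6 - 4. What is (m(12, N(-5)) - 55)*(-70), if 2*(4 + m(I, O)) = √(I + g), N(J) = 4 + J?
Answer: 4130 - 70*√11 ≈ 3897.8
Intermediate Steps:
g = 32 (g = 36 - 4 = 32)
m(I, O) = -4 + √(32 + I)/2 (m(I, O) = -4 + √(I + 32)/2 = -4 + √(32 + I)/2)
(m(12, N(-5)) - 55)*(-70) = ((-4 + √(32 + 12)/2) - 55)*(-70) = ((-4 + √44/2) - 55)*(-70) = ((-4 + (2*√11)/2) - 55)*(-70) = ((-4 + √11) - 55)*(-70) = (-59 + √11)*(-70) = 4130 - 70*√11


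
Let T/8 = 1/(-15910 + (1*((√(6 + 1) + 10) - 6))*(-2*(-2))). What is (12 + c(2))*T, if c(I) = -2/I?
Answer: -349668/63154781 - 88*√7/63154781 ≈ -0.0055404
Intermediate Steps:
T = 8/(-15894 + 4*√7) (T = 8/(-15910 + (1*((√(6 + 1) + 10) - 6))*(-2*(-2))) = 8/(-15910 + (1*((√7 + 10) - 6))*4) = 8/(-15910 + (1*((10 + √7) - 6))*4) = 8/(-15910 + (1*(4 + √7))*4) = 8/(-15910 + (4 + √7)*4) = 8/(-15910 + (16 + 4*√7)) = 8/(-15894 + 4*√7) ≈ -0.00050367)
(12 + c(2))*T = (12 - 2/2)*(-31788/63154781 - 8*√7/63154781) = (12 - 2*½)*(-31788/63154781 - 8*√7/63154781) = (12 - 1)*(-31788/63154781 - 8*√7/63154781) = 11*(-31788/63154781 - 8*√7/63154781) = -349668/63154781 - 88*√7/63154781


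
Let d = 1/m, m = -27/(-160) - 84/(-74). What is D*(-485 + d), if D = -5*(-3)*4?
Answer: -74755900/2573 ≈ -29054.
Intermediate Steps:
D = 60 (D = 15*4 = 60)
m = 7719/5920 (m = -27*(-1/160) - 84*(-1/74) = 27/160 + 42/37 = 7719/5920 ≈ 1.3039)
d = 5920/7719 (d = 1/(7719/5920) = 5920/7719 ≈ 0.76694)
D*(-485 + d) = 60*(-485 + 5920/7719) = 60*(-3737795/7719) = -74755900/2573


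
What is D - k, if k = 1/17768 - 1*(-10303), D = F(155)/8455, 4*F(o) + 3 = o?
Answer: -81463313189/7906760 ≈ -10303.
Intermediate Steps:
F(o) = -3/4 + o/4
D = 2/445 (D = (-3/4 + (1/4)*155)/8455 = (-3/4 + 155/4)*(1/8455) = 38*(1/8455) = 2/445 ≈ 0.0044944)
k = 183063705/17768 (k = 1/17768 + 10303 = 183063705/17768 ≈ 10303.)
D - k = 2/445 - 1*183063705/17768 = 2/445 - 183063705/17768 = -81463313189/7906760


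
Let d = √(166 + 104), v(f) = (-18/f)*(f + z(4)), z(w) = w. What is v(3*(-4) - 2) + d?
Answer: -90/7 + 3*√30 ≈ 3.5745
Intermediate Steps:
v(f) = -18*(4 + f)/f (v(f) = (-18/f)*(f + 4) = (-18/f)*(4 + f) = -18*(4 + f)/f)
d = 3*√30 (d = √270 = 3*√30 ≈ 16.432)
v(3*(-4) - 2) + d = (-18 - 72/(3*(-4) - 2)) + 3*√30 = (-18 - 72/(-12 - 2)) + 3*√30 = (-18 - 72/(-14)) + 3*√30 = (-18 - 72*(-1/14)) + 3*√30 = (-18 + 36/7) + 3*√30 = -90/7 + 3*√30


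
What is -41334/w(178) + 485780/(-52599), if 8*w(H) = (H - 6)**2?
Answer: -1985270753/97255551 ≈ -20.413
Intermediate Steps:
w(H) = (-6 + H)**2/8 (w(H) = (H - 6)**2/8 = (-6 + H)**2/8)
-41334/w(178) + 485780/(-52599) = -41334*8/(-6 + 178)**2 + 485780/(-52599) = -41334/((1/8)*172**2) + 485780*(-1/52599) = -41334/((1/8)*29584) - 485780/52599 = -41334/3698 - 485780/52599 = -41334*1/3698 - 485780/52599 = -20667/1849 - 485780/52599 = -1985270753/97255551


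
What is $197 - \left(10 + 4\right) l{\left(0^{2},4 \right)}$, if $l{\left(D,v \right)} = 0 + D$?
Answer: $197$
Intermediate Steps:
$l{\left(D,v \right)} = D$
$197 - \left(10 + 4\right) l{\left(0^{2},4 \right)} = 197 - \left(10 + 4\right) 0^{2} = 197 - 14 \cdot 0 = 197 - 0 = 197 + 0 = 197$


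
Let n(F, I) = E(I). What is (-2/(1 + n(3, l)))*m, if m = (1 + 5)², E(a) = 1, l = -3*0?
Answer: -36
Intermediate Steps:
l = 0
n(F, I) = 1
m = 36 (m = 6² = 36)
(-2/(1 + n(3, l)))*m = (-2/(1 + 1))*36 = (-2/2)*36 = ((½)*(-2))*36 = -1*36 = -36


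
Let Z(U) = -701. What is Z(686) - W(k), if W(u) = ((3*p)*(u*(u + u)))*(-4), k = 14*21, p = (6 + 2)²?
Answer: 132764995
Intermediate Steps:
p = 64 (p = 8² = 64)
k = 294
W(u) = -1536*u² (W(u) = ((3*64)*(u*(u + u)))*(-4) = (192*(u*(2*u)))*(-4) = (192*(2*u²))*(-4) = (384*u²)*(-4) = -1536*u²)
Z(686) - W(k) = -701 - (-1536)*294² = -701 - (-1536)*86436 = -701 - 1*(-132765696) = -701 + 132765696 = 132764995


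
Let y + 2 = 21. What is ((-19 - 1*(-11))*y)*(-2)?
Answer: 304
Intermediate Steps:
y = 19 (y = -2 + 21 = 19)
((-19 - 1*(-11))*y)*(-2) = ((-19 - 1*(-11))*19)*(-2) = ((-19 + 11)*19)*(-2) = -8*19*(-2) = -152*(-2) = 304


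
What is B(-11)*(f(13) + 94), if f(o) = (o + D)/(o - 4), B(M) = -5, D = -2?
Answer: -4285/9 ≈ -476.11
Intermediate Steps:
f(o) = (-2 + o)/(-4 + o) (f(o) = (o - 2)/(o - 4) = (-2 + o)/(-4 + o))
B(-11)*(f(13) + 94) = -5*((-2 + 13)/(-4 + 13) + 94) = -5*(11/9 + 94) = -5*857/9 = -4285/9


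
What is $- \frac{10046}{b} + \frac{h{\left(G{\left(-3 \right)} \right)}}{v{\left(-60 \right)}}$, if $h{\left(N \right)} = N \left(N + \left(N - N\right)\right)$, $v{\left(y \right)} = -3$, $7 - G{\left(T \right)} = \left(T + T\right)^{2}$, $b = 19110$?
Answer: $- \frac{894536}{3185} \approx -280.86$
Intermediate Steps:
$G{\left(T \right)} = 7 - 4 T^{2}$ ($G{\left(T \right)} = 7 - \left(T + T\right)^{2} = 7 - \left(2 T\right)^{2} = 7 - 4 T^{2}$)
$h{\left(N \right)} = N^{2}$ ($h{\left(N \right)} = N \left(N + 0\right) = N N = N^{2}$)
$- \frac{10046}{b} + \frac{h{\left(G{\left(-3 \right)} \right)}}{v{\left(-60 \right)}} = - \frac{10046}{19110} + \frac{\left(7 - 4 \left(-3\right)^{2}\right)^{2}}{-3} = \left(-10046\right) \frac{1}{19110} + \left(7 - 36\right)^{2} \left(- \frac{1}{3}\right) = - \frac{5023}{9555} + \left(7 - 36\right)^{2} \left(- \frac{1}{3}\right) = - \frac{5023}{9555} + \left(-29\right)^{2} \left(- \frac{1}{3}\right) = - \frac{5023}{9555} + 841 \left(- \frac{1}{3}\right) = - \frac{5023}{9555} - \frac{841}{3} = - \frac{894536}{3185}$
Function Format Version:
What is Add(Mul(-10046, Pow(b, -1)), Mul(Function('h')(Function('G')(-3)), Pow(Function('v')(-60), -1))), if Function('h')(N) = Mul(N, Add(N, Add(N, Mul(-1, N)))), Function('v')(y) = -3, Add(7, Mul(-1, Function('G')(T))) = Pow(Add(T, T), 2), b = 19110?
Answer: Rational(-894536, 3185) ≈ -280.86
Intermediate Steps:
Function('G')(T) = Add(7, Mul(-4, Pow(T, 2))) (Function('G')(T) = Add(7, Mul(-1, Pow(Add(T, T), 2))) = Add(7, Mul(-1, Pow(Mul(2, T), 2))) = Add(7, Mul(-1, Mul(4, Pow(T, 2)))) = Add(7, Mul(-4, Pow(T, 2))))
Function('h')(N) = Pow(N, 2) (Function('h')(N) = Mul(N, Add(N, 0)) = Mul(N, N) = Pow(N, 2))
Add(Mul(-10046, Pow(b, -1)), Mul(Function('h')(Function('G')(-3)), Pow(Function('v')(-60), -1))) = Add(Mul(-10046, Pow(19110, -1)), Mul(Pow(Add(7, Mul(-4, Pow(-3, 2))), 2), Pow(-3, -1))) = Add(Mul(-10046, Rational(1, 19110)), Mul(Pow(Add(7, Mul(-4, 9)), 2), Rational(-1, 3))) = Add(Rational(-5023, 9555), Mul(Pow(Add(7, -36), 2), Rational(-1, 3))) = Add(Rational(-5023, 9555), Mul(Pow(-29, 2), Rational(-1, 3))) = Add(Rational(-5023, 9555), Mul(841, Rational(-1, 3))) = Add(Rational(-5023, 9555), Rational(-841, 3)) = Rational(-894536, 3185)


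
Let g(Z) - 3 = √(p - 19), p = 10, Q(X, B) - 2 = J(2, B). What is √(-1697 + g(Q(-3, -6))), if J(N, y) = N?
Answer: √(-1694 + 3*I) ≈ 0.0364 + 41.158*I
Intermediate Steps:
Q(X, B) = 4 (Q(X, B) = 2 + 2 = 4)
g(Z) = 3 + 3*I (g(Z) = 3 + √(10 - 19) = 3 + √(-9) = 3 + 3*I)
√(-1697 + g(Q(-3, -6))) = √(-1697 + (3 + 3*I)) = √(-1694 + 3*I)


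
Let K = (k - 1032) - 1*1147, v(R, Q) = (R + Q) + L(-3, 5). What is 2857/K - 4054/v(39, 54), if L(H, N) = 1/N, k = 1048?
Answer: -12128366/263523 ≈ -46.024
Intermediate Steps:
v(R, Q) = ⅕ + Q + R (v(R, Q) = (R + Q) + 1/5 = (Q + R) + ⅕ = ⅕ + Q + R)
K = -1131 (K = (1048 - 1032) - 1*1147 = 16 - 1147 = -1131)
2857/K - 4054/v(39, 54) = 2857/(-1131) - 4054/(⅕ + 54 + 39) = 2857*(-1/1131) - 4054/466/5 = -2857/1131 - 4054*5/466 = -2857/1131 - 10135/233 = -12128366/263523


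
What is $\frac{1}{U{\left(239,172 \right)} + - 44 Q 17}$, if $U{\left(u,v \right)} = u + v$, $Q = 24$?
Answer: $- \frac{1}{17541} \approx -5.7009 \cdot 10^{-5}$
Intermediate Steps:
$\frac{1}{U{\left(239,172 \right)} + - 44 Q 17} = \frac{1}{\left(239 + 172\right) + \left(-44\right) 24 \cdot 17} = \frac{1}{411 - 17952} = \frac{1}{-17541} = - \frac{1}{17541}$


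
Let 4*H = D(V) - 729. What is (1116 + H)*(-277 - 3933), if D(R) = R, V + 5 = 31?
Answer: -7916905/2 ≈ -3.9585e+6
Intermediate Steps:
V = 26 (V = -5 + 31 = 26)
H = -703/4 (H = (26 - 729)/4 = (¼)*(-703) = -703/4 ≈ -175.75)
(1116 + H)*(-277 - 3933) = (1116 - 703/4)*(-277 - 3933) = (3761/4)*(-4210) = -7916905/2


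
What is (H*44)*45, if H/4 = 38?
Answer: 300960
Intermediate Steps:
H = 152 (H = 4*38 = 152)
(H*44)*45 = (152*44)*45 = 6688*45 = 300960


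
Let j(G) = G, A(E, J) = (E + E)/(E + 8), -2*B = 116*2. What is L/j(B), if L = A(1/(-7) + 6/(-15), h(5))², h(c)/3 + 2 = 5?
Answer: -361/1975509 ≈ -0.00018274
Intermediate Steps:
h(c) = 9 (h(c) = -6 + 3*5 = -6 + 15 = 9)
B = -116 (B = -58*2 = -½*232 = -116)
A(E, J) = 2*E/(8 + E) (A(E, J) = (2*E)/(8 + E) = 2*E/(8 + E))
L = 1444/68121 (L = (2*(1/(-7) + 6/(-15))/(8 + (1/(-7) + 6/(-15))))² = (2*(1*(-⅐) + 6*(-1/15))/(8 + (1*(-⅐) + 6*(-1/15))))² = (2*(-⅐ - ⅖)/(8 + (-⅐ - ⅖)))² = (2*(-19/35)/(8 - 19/35))² = (2*(-19/35)/(261/35))² = (2*(-19/35)*(35/261))² = (-38/261)² = 1444/68121 ≈ 0.021198)
L/j(B) = (1444/68121)/(-116) = (1444/68121)*(-1/116) = -361/1975509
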